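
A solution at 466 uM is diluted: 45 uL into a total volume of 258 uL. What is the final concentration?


C2 = C1 * V1 / V2
C2 = 466 * 45 / 258
C2 = 81.2791 uM

81.2791 uM


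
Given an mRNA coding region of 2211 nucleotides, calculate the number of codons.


codons = nucleotides / 3
codons = 2211 / 3 = 737

737


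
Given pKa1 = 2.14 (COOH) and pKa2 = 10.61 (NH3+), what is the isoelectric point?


pI = (pKa1 + pKa2) / 2
pI = (2.14 + 10.61) / 2
pI = 6.375

6.375


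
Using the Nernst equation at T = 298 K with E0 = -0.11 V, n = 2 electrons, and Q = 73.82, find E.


E = E0 - (RT/nF) * ln(Q)
E = -0.11 - (8.314 * 298 / (2 * 96485)) * ln(73.82)
E = -0.1652 V

-0.1652 V


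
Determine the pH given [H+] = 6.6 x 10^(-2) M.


pH = -log10([H+])
pH = -log10(6.6 x 10^(-2))
pH = 1.1805

1.1805


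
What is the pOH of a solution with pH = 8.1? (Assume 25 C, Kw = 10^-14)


pOH = 14 - pH
pOH = 14 - 8.1
pOH = 5.9

5.9


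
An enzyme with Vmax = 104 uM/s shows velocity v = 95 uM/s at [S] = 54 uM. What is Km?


Km = [S] * (Vmax - v) / v
Km = 54 * (104 - 95) / 95
Km = 5.1158 uM

5.1158 uM


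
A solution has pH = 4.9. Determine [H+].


[H+] = 10^(-pH)
[H+] = 10^(-4.9)
[H+] = 1.259e-05 M

1.259e-05 M


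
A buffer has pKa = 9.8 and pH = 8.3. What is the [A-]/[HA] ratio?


[A-]/[HA] = 10^(pH - pKa)
= 10^(8.3 - 9.8)
= 0.0316

0.0316


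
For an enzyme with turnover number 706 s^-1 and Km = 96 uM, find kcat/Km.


Catalytic efficiency = kcat / Km
= 706 / 96
= 7.3542 uM^-1*s^-1

7.3542 uM^-1*s^-1


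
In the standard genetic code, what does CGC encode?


Standard genetic code lookup.
Codon CGC -> Arg

Arg


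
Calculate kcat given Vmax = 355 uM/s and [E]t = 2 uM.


kcat = Vmax / [E]t
kcat = 355 / 2
kcat = 177.5 s^-1

177.5 s^-1


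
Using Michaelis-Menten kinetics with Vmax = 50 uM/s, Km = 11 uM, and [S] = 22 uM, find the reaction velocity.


v = Vmax * [S] / (Km + [S])
v = 50 * 22 / (11 + 22)
v = 33.3333 uM/s

33.3333 uM/s


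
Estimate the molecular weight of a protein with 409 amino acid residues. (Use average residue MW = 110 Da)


MW = n_residues * 110 Da
MW = 409 * 110
MW = 44990 Da

44990 Da


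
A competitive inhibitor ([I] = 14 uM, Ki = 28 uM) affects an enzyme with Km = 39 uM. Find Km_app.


Km_app = Km * (1 + [I]/Ki)
Km_app = 39 * (1 + 14/28)
Km_app = 58.5 uM

58.5 uM


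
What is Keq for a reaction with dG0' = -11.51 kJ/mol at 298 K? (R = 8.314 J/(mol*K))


Keq = exp(-dG0 * 1000 / (R * T))
Keq = exp(-(-11.51) * 1000 / (8.314 * 298))
Keq = 104.1339

104.1339


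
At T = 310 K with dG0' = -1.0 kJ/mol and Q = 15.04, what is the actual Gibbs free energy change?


dG = dG0' + RT * ln(Q) / 1000
dG = -1.0 + 8.314 * 310 * ln(15.04) / 1000
dG = 5.9864 kJ/mol

5.9864 kJ/mol


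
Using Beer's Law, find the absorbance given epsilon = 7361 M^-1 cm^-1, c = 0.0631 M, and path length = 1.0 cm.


A = epsilon * c * l
A = 7361 * 0.0631 * 1.0
A = 464.4791

464.4791


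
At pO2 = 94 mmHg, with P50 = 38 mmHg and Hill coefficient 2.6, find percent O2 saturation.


Y = pO2^n / (P50^n + pO2^n)
Y = 94^2.6 / (38^2.6 + 94^2.6)
Y = 91.33%

91.33%


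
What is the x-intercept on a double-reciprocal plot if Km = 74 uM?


x-intercept = -1/Km
= -1/74
= -0.0135 1/uM

-0.0135 1/uM


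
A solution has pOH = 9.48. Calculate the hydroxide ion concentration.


[OH-] = 10^(-pOH)
[OH-] = 10^(-9.48)
[OH-] = 3.311e-10 M

3.311e-10 M


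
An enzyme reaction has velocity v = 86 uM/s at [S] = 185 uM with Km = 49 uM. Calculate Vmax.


Vmax = v * (Km + [S]) / [S]
Vmax = 86 * (49 + 185) / 185
Vmax = 108.7784 uM/s

108.7784 uM/s


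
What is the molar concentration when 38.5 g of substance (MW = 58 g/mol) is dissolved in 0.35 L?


C = (mass / MW) / volume
C = (38.5 / 58) / 0.35
C = 1.8966 M

1.8966 M


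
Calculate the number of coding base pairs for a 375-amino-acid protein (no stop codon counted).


Each amino acid = 1 codon = 3 bp
bp = 375 * 3 = 1125 bp

1125 bp


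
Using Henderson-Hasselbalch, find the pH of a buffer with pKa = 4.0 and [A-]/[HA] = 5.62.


pH = pKa + log10([A-]/[HA])
pH = 4.0 + log10(5.62)
pH = 4.7497

4.7497


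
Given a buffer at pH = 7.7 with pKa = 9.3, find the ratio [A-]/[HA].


[A-]/[HA] = 10^(pH - pKa)
= 10^(7.7 - 9.3)
= 0.0251

0.0251


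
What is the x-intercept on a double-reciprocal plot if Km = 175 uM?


x-intercept = -1/Km
= -1/175
= -0.0057 1/uM

-0.0057 1/uM


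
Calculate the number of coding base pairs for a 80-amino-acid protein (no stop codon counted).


Each amino acid = 1 codon = 3 bp
bp = 80 * 3 = 240 bp

240 bp


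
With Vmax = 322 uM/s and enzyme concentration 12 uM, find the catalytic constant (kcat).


kcat = Vmax / [E]t
kcat = 322 / 12
kcat = 26.8333 s^-1

26.8333 s^-1


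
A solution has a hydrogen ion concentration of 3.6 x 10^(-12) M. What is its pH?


pH = -log10([H+])
pH = -log10(3.6 x 10^(-12))
pH = 11.4437

11.4437


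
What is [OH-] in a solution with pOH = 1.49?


[OH-] = 10^(-pOH)
[OH-] = 10^(-1.49)
[OH-] = 0.0324 M

0.0324 M


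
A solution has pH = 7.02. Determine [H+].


[H+] = 10^(-pH)
[H+] = 10^(-7.02)
[H+] = 9.550e-08 M

9.550e-08 M


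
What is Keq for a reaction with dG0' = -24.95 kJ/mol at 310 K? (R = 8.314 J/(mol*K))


Keq = exp(-dG0 * 1000 / (R * T))
Keq = exp(-(-24.95) * 1000 / (8.314 * 310))
Keq = 16002.8695

16002.8695


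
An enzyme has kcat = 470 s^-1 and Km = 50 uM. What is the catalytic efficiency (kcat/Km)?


Catalytic efficiency = kcat / Km
= 470 / 50
= 9.4 uM^-1*s^-1

9.4 uM^-1*s^-1


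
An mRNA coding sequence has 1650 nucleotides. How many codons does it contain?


codons = nucleotides / 3
codons = 1650 / 3 = 550

550


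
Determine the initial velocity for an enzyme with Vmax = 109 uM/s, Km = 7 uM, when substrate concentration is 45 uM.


v = Vmax * [S] / (Km + [S])
v = 109 * 45 / (7 + 45)
v = 94.3269 uM/s

94.3269 uM/s


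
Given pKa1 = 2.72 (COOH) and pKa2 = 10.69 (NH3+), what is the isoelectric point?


pI = (pKa1 + pKa2) / 2
pI = (2.72 + 10.69) / 2
pI = 6.705

6.705


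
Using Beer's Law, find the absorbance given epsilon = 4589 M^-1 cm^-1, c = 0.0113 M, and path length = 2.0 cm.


A = epsilon * c * l
A = 4589 * 0.0113 * 2.0
A = 103.7114

103.7114


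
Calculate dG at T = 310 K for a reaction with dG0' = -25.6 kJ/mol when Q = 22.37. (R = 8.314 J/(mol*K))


dG = dG0' + RT * ln(Q) / 1000
dG = -25.6 + 8.314 * 310 * ln(22.37) / 1000
dG = -17.5903 kJ/mol

-17.5903 kJ/mol


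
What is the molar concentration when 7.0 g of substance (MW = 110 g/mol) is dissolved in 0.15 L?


C = (mass / MW) / volume
C = (7.0 / 110) / 0.15
C = 0.4242 M

0.4242 M


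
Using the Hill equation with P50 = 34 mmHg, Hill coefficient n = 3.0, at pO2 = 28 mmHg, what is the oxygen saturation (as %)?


Y = pO2^n / (P50^n + pO2^n)
Y = 28^3.0 / (34^3.0 + 28^3.0)
Y = 35.84%

35.84%


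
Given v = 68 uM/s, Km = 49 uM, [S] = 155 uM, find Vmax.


Vmax = v * (Km + [S]) / [S]
Vmax = 68 * (49 + 155) / 155
Vmax = 89.4968 uM/s

89.4968 uM/s


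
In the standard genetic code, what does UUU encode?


Standard genetic code lookup.
Codon UUU -> Phe

Phe


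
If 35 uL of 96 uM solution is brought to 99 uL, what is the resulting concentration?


C2 = C1 * V1 / V2
C2 = 96 * 35 / 99
C2 = 33.9394 uM

33.9394 uM


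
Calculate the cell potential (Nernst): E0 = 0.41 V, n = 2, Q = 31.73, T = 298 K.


E = E0 - (RT/nF) * ln(Q)
E = 0.41 - (8.314 * 298 / (2 * 96485)) * ln(31.73)
E = 0.3656 V

0.3656 V


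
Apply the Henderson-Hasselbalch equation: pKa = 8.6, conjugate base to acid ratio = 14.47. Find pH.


pH = pKa + log10([A-]/[HA])
pH = 8.6 + log10(14.47)
pH = 9.7605

9.7605


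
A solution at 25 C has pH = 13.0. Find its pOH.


pOH = 14 - pH
pOH = 14 - 13.0
pOH = 1.0

1.0


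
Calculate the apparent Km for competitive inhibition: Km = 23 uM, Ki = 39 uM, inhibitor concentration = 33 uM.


Km_app = Km * (1 + [I]/Ki)
Km_app = 23 * (1 + 33/39)
Km_app = 42.4615 uM

42.4615 uM


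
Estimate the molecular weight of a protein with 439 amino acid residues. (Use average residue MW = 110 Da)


MW = n_residues * 110 Da
MW = 439 * 110
MW = 48290 Da

48290 Da


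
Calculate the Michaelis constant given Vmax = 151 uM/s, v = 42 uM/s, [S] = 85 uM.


Km = [S] * (Vmax - v) / v
Km = 85 * (151 - 42) / 42
Km = 220.5952 uM

220.5952 uM


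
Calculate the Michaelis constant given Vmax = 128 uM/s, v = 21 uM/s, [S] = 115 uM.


Km = [S] * (Vmax - v) / v
Km = 115 * (128 - 21) / 21
Km = 585.9524 uM

585.9524 uM


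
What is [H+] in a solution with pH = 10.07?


[H+] = 10^(-pH)
[H+] = 10^(-10.07)
[H+] = 8.511e-11 M

8.511e-11 M


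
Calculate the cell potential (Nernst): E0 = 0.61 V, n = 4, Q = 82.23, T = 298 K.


E = E0 - (RT/nF) * ln(Q)
E = 0.61 - (8.314 * 298 / (4 * 96485)) * ln(82.23)
E = 0.5817 V

0.5817 V


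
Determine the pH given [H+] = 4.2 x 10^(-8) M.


pH = -log10([H+])
pH = -log10(4.2 x 10^(-8))
pH = 7.3768

7.3768


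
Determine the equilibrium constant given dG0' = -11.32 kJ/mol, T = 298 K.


Keq = exp(-dG0 * 1000 / (R * T))
Keq = exp(-(-11.32) * 1000 / (8.314 * 298))
Keq = 96.4466

96.4466


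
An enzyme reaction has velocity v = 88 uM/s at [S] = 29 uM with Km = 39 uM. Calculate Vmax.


Vmax = v * (Km + [S]) / [S]
Vmax = 88 * (39 + 29) / 29
Vmax = 206.3448 uM/s

206.3448 uM/s


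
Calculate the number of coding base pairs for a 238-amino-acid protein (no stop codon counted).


Each amino acid = 1 codon = 3 bp
bp = 238 * 3 = 714 bp

714 bp


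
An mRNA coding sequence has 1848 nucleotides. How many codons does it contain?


codons = nucleotides / 3
codons = 1848 / 3 = 616

616


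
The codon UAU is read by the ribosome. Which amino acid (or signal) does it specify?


Standard genetic code lookup.
Codon UAU -> Tyr

Tyr


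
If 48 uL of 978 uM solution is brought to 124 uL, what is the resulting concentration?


C2 = C1 * V1 / V2
C2 = 978 * 48 / 124
C2 = 378.5806 uM

378.5806 uM


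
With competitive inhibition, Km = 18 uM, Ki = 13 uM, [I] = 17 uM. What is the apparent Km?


Km_app = Km * (1 + [I]/Ki)
Km_app = 18 * (1 + 17/13)
Km_app = 41.5385 uM

41.5385 uM


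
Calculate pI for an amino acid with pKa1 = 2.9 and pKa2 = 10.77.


pI = (pKa1 + pKa2) / 2
pI = (2.9 + 10.77) / 2
pI = 6.835

6.835


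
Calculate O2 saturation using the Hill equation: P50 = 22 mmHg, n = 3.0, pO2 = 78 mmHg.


Y = pO2^n / (P50^n + pO2^n)
Y = 78^3.0 / (22^3.0 + 78^3.0)
Y = 97.81%

97.81%


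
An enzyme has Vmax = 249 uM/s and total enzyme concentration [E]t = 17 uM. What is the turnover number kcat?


kcat = Vmax / [E]t
kcat = 249 / 17
kcat = 14.6471 s^-1

14.6471 s^-1


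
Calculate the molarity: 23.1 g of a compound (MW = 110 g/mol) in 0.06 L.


C = (mass / MW) / volume
C = (23.1 / 110) / 0.06
C = 3.5 M

3.5 M


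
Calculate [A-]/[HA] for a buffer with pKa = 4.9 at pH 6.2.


[A-]/[HA] = 10^(pH - pKa)
= 10^(6.2 - 4.9)
= 19.9526

19.9526


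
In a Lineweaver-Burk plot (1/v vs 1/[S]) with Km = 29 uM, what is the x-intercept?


x-intercept = -1/Km
= -1/29
= -0.0345 1/uM

-0.0345 1/uM


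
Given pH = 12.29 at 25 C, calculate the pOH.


pOH = 14 - pH
pOH = 14 - 12.29
pOH = 1.71

1.71


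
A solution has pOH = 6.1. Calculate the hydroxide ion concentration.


[OH-] = 10^(-pOH)
[OH-] = 10^(-6.1)
[OH-] = 7.943e-07 M

7.943e-07 M


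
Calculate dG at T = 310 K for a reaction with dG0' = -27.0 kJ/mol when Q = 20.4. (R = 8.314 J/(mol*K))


dG = dG0' + RT * ln(Q) / 1000
dG = -27.0 + 8.314 * 310 * ln(20.4) / 1000
dG = -19.2279 kJ/mol

-19.2279 kJ/mol


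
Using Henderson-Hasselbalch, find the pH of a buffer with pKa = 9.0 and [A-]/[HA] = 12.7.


pH = pKa + log10([A-]/[HA])
pH = 9.0 + log10(12.7)
pH = 10.1038

10.1038


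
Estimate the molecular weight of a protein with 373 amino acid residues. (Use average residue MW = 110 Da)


MW = n_residues * 110 Da
MW = 373 * 110
MW = 41030 Da

41030 Da


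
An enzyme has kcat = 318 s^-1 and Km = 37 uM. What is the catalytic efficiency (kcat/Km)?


Catalytic efficiency = kcat / Km
= 318 / 37
= 8.5946 uM^-1*s^-1

8.5946 uM^-1*s^-1


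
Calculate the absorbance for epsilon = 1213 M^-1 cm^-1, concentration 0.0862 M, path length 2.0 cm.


A = epsilon * c * l
A = 1213 * 0.0862 * 2.0
A = 209.1212

209.1212


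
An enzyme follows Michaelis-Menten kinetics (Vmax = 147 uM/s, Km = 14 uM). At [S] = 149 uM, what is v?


v = Vmax * [S] / (Km + [S])
v = 147 * 149 / (14 + 149)
v = 134.3742 uM/s

134.3742 uM/s


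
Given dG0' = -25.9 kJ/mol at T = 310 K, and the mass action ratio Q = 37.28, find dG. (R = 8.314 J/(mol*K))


dG = dG0' + RT * ln(Q) / 1000
dG = -25.9 + 8.314 * 310 * ln(37.28) / 1000
dG = -16.574 kJ/mol

-16.574 kJ/mol


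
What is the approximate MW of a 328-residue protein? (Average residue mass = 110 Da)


MW = n_residues * 110 Da
MW = 328 * 110
MW = 36080 Da

36080 Da


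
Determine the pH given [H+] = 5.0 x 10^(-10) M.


pH = -log10([H+])
pH = -log10(5.0 x 10^(-10))
pH = 9.301

9.301


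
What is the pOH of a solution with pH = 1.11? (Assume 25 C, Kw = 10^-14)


pOH = 14 - pH
pOH = 14 - 1.11
pOH = 12.89

12.89


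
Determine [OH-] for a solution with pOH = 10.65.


[OH-] = 10^(-pOH)
[OH-] = 10^(-10.65)
[OH-] = 2.239e-11 M

2.239e-11 M


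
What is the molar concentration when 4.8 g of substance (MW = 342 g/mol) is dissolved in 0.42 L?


C = (mass / MW) / volume
C = (4.8 / 342) / 0.42
C = 0.0334 M

0.0334 M


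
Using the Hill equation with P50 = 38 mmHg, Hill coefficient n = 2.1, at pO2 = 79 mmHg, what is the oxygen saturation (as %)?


Y = pO2^n / (P50^n + pO2^n)
Y = 79^2.1 / (38^2.1 + 79^2.1)
Y = 82.3%

82.3%


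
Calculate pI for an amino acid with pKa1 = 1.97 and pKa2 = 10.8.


pI = (pKa1 + pKa2) / 2
pI = (1.97 + 10.8) / 2
pI = 6.385

6.385


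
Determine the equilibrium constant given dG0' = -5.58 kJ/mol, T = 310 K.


Keq = exp(-dG0 * 1000 / (R * T))
Keq = exp(-(-5.58) * 1000 / (8.314 * 310))
Keq = 8.7148

8.7148


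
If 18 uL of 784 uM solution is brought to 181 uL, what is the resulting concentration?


C2 = C1 * V1 / V2
C2 = 784 * 18 / 181
C2 = 77.9669 uM

77.9669 uM


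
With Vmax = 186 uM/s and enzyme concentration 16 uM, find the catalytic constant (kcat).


kcat = Vmax / [E]t
kcat = 186 / 16
kcat = 11.625 s^-1

11.625 s^-1


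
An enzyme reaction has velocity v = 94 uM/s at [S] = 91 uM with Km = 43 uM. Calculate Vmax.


Vmax = v * (Km + [S]) / [S]
Vmax = 94 * (43 + 91) / 91
Vmax = 138.4176 uM/s

138.4176 uM/s


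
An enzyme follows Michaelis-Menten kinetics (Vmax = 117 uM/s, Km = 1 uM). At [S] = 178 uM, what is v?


v = Vmax * [S] / (Km + [S])
v = 117 * 178 / (1 + 178)
v = 116.3464 uM/s

116.3464 uM/s


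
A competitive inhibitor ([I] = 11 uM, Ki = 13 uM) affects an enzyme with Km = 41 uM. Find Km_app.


Km_app = Km * (1 + [I]/Ki)
Km_app = 41 * (1 + 11/13)
Km_app = 75.6923 uM

75.6923 uM


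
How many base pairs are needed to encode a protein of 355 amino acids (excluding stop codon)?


Each amino acid = 1 codon = 3 bp
bp = 355 * 3 = 1065 bp

1065 bp


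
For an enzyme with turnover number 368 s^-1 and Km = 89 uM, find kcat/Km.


Catalytic efficiency = kcat / Km
= 368 / 89
= 4.1348 uM^-1*s^-1

4.1348 uM^-1*s^-1


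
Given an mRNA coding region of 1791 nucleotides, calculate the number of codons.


codons = nucleotides / 3
codons = 1791 / 3 = 597

597


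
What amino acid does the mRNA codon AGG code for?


Standard genetic code lookup.
Codon AGG -> Arg

Arg


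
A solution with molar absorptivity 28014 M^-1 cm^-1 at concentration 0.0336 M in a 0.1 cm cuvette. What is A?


A = epsilon * c * l
A = 28014 * 0.0336 * 0.1
A = 94.127

94.127


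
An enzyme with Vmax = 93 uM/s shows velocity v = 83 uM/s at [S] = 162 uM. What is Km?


Km = [S] * (Vmax - v) / v
Km = 162 * (93 - 83) / 83
Km = 19.5181 uM

19.5181 uM


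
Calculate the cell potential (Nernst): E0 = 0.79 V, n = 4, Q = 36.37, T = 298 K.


E = E0 - (RT/nF) * ln(Q)
E = 0.79 - (8.314 * 298 / (4 * 96485)) * ln(36.37)
E = 0.7669 V

0.7669 V


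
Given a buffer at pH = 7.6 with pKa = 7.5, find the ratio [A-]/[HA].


[A-]/[HA] = 10^(pH - pKa)
= 10^(7.6 - 7.5)
= 1.2589

1.2589


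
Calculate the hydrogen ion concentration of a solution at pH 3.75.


[H+] = 10^(-pH)
[H+] = 10^(-3.75)
[H+] = 1.778e-04 M

1.778e-04 M


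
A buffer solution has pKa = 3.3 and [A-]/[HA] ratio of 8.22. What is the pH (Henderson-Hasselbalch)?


pH = pKa + log10([A-]/[HA])
pH = 3.3 + log10(8.22)
pH = 4.2149

4.2149


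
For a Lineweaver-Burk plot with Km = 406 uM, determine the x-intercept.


x-intercept = -1/Km
= -1/406
= -0.0025 1/uM

-0.0025 1/uM


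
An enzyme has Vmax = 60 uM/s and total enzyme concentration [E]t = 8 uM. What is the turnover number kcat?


kcat = Vmax / [E]t
kcat = 60 / 8
kcat = 7.5 s^-1

7.5 s^-1


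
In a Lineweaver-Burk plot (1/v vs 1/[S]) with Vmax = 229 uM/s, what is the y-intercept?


y-intercept = 1/Vmax
= 1/229
= 0.0044 s/uM

0.0044 s/uM


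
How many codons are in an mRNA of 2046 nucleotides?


codons = nucleotides / 3
codons = 2046 / 3 = 682

682


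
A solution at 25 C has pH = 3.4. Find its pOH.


pOH = 14 - pH
pOH = 14 - 3.4
pOH = 10.6

10.6


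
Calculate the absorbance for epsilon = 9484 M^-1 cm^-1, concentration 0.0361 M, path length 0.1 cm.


A = epsilon * c * l
A = 9484 * 0.0361 * 0.1
A = 34.2372

34.2372


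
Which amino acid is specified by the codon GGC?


Standard genetic code lookup.
Codon GGC -> Gly

Gly


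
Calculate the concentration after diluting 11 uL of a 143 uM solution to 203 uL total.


C2 = C1 * V1 / V2
C2 = 143 * 11 / 203
C2 = 7.7488 uM

7.7488 uM


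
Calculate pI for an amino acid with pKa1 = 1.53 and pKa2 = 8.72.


pI = (pKa1 + pKa2) / 2
pI = (1.53 + 8.72) / 2
pI = 5.125

5.125


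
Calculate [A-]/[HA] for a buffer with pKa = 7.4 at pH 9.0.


[A-]/[HA] = 10^(pH - pKa)
= 10^(9.0 - 7.4)
= 39.8107

39.8107


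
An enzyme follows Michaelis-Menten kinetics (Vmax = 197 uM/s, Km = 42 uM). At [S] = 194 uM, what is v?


v = Vmax * [S] / (Km + [S])
v = 197 * 194 / (42 + 194)
v = 161.9407 uM/s

161.9407 uM/s


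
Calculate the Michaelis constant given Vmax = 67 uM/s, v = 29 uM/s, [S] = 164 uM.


Km = [S] * (Vmax - v) / v
Km = 164 * (67 - 29) / 29
Km = 214.8966 uM

214.8966 uM


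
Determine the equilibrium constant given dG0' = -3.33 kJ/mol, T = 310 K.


Keq = exp(-dG0 * 1000 / (R * T))
Keq = exp(-(-3.33) * 1000 / (8.314 * 310))
Keq = 3.6402

3.6402


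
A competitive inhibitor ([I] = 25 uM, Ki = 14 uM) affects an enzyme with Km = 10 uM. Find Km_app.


Km_app = Km * (1 + [I]/Ki)
Km_app = 10 * (1 + 25/14)
Km_app = 27.8571 uM

27.8571 uM


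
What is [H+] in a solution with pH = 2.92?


[H+] = 10^(-pH)
[H+] = 10^(-2.92)
[H+] = 0.0012 M

0.0012 M


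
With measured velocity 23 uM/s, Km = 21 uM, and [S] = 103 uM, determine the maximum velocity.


Vmax = v * (Km + [S]) / [S]
Vmax = 23 * (21 + 103) / 103
Vmax = 27.6893 uM/s

27.6893 uM/s


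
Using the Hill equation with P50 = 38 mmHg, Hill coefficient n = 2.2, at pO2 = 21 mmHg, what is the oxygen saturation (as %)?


Y = pO2^n / (P50^n + pO2^n)
Y = 21^2.2 / (38^2.2 + 21^2.2)
Y = 21.34%

21.34%


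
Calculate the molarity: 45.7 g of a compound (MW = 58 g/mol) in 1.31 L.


C = (mass / MW) / volume
C = (45.7 / 58) / 1.31
C = 0.6015 M

0.6015 M


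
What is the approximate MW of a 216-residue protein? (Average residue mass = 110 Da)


MW = n_residues * 110 Da
MW = 216 * 110
MW = 23760 Da

23760 Da


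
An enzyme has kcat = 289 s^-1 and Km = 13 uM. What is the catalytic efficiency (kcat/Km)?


Catalytic efficiency = kcat / Km
= 289 / 13
= 22.2308 uM^-1*s^-1

22.2308 uM^-1*s^-1


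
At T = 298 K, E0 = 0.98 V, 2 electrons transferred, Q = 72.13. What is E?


E = E0 - (RT/nF) * ln(Q)
E = 0.98 - (8.314 * 298 / (2 * 96485)) * ln(72.13)
E = 0.9251 V

0.9251 V


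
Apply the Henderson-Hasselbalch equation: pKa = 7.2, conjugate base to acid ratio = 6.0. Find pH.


pH = pKa + log10([A-]/[HA])
pH = 7.2 + log10(6.0)
pH = 7.9782

7.9782


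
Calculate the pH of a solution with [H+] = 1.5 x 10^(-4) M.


pH = -log10([H+])
pH = -log10(1.5 x 10^(-4))
pH = 3.8239

3.8239


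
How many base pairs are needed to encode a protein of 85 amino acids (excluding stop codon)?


Each amino acid = 1 codon = 3 bp
bp = 85 * 3 = 255 bp

255 bp


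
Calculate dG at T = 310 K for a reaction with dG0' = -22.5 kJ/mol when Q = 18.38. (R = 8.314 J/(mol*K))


dG = dG0' + RT * ln(Q) / 1000
dG = -22.5 + 8.314 * 310 * ln(18.38) / 1000
dG = -14.9967 kJ/mol

-14.9967 kJ/mol


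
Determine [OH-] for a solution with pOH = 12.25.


[OH-] = 10^(-pOH)
[OH-] = 10^(-12.25)
[OH-] = 5.623e-13 M

5.623e-13 M


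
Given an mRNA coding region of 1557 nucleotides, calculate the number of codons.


codons = nucleotides / 3
codons = 1557 / 3 = 519

519


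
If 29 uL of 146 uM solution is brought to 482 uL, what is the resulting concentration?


C2 = C1 * V1 / V2
C2 = 146 * 29 / 482
C2 = 8.7842 uM

8.7842 uM


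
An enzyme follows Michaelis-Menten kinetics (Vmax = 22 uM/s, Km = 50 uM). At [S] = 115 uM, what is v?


v = Vmax * [S] / (Km + [S])
v = 22 * 115 / (50 + 115)
v = 15.3333 uM/s

15.3333 uM/s


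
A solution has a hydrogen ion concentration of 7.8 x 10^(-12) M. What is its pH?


pH = -log10([H+])
pH = -log10(7.8 x 10^(-12))
pH = 11.1079

11.1079


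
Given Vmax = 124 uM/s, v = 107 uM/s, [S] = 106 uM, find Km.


Km = [S] * (Vmax - v) / v
Km = 106 * (124 - 107) / 107
Km = 16.8411 uM

16.8411 uM


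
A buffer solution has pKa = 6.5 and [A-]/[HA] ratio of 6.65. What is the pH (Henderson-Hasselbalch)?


pH = pKa + log10([A-]/[HA])
pH = 6.5 + log10(6.65)
pH = 7.3228

7.3228


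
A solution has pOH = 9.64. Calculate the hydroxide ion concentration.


[OH-] = 10^(-pOH)
[OH-] = 10^(-9.64)
[OH-] = 2.291e-10 M

2.291e-10 M


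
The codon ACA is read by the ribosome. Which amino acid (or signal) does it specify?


Standard genetic code lookup.
Codon ACA -> Thr

Thr


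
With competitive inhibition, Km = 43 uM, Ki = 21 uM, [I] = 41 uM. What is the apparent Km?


Km_app = Km * (1 + [I]/Ki)
Km_app = 43 * (1 + 41/21)
Km_app = 126.9524 uM

126.9524 uM


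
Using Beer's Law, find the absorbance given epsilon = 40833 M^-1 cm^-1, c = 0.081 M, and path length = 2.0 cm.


A = epsilon * c * l
A = 40833 * 0.081 * 2.0
A = 6614.946

6614.946


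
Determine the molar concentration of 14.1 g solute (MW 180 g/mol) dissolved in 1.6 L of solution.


C = (mass / MW) / volume
C = (14.1 / 180) / 1.6
C = 0.049 M

0.049 M


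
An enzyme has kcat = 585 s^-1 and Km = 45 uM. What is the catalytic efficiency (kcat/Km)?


Catalytic efficiency = kcat / Km
= 585 / 45
= 13.0 uM^-1*s^-1

13.0 uM^-1*s^-1


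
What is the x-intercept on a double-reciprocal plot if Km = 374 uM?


x-intercept = -1/Km
= -1/374
= -0.0027 1/uM

-0.0027 1/uM


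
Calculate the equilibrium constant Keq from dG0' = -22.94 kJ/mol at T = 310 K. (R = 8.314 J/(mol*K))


Keq = exp(-dG0 * 1000 / (R * T))
Keq = exp(-(-22.94) * 1000 / (8.314 * 310))
Keq = 7336.7373

7336.7373


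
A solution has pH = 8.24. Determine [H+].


[H+] = 10^(-pH)
[H+] = 10^(-8.24)
[H+] = 5.754e-09 M

5.754e-09 M


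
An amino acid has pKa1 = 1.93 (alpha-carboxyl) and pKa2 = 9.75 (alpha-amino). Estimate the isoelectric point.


pI = (pKa1 + pKa2) / 2
pI = (1.93 + 9.75) / 2
pI = 5.84

5.84


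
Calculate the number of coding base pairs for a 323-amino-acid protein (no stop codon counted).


Each amino acid = 1 codon = 3 bp
bp = 323 * 3 = 969 bp

969 bp


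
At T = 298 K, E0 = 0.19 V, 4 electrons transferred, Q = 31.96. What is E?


E = E0 - (RT/nF) * ln(Q)
E = 0.19 - (8.314 * 298 / (4 * 96485)) * ln(31.96)
E = 0.1678 V

0.1678 V


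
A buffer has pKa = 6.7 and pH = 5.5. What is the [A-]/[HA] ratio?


[A-]/[HA] = 10^(pH - pKa)
= 10^(5.5 - 6.7)
= 0.0631

0.0631


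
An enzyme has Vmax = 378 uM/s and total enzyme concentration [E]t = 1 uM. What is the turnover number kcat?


kcat = Vmax / [E]t
kcat = 378 / 1
kcat = 378.0 s^-1

378.0 s^-1


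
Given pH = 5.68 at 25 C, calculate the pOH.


pOH = 14 - pH
pOH = 14 - 5.68
pOH = 8.32

8.32


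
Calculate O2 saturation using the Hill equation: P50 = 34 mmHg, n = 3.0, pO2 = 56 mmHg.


Y = pO2^n / (P50^n + pO2^n)
Y = 56^3.0 / (34^3.0 + 56^3.0)
Y = 81.71%

81.71%


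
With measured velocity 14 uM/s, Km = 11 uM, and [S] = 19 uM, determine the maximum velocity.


Vmax = v * (Km + [S]) / [S]
Vmax = 14 * (11 + 19) / 19
Vmax = 22.1053 uM/s

22.1053 uM/s


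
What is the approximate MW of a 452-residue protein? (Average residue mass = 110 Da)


MW = n_residues * 110 Da
MW = 452 * 110
MW = 49720 Da

49720 Da


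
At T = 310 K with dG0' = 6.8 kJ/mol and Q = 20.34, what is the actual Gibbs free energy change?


dG = dG0' + RT * ln(Q) / 1000
dG = 6.8 + 8.314 * 310 * ln(20.34) / 1000
dG = 14.5645 kJ/mol

14.5645 kJ/mol


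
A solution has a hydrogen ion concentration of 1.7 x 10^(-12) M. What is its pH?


pH = -log10([H+])
pH = -log10(1.7 x 10^(-12))
pH = 11.7696

11.7696


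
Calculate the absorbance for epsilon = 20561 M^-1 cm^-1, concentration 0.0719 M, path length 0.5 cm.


A = epsilon * c * l
A = 20561 * 0.0719 * 0.5
A = 739.168

739.168


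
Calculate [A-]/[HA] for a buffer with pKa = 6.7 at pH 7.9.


[A-]/[HA] = 10^(pH - pKa)
= 10^(7.9 - 6.7)
= 15.8489

15.8489


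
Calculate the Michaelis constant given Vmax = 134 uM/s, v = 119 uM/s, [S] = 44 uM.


Km = [S] * (Vmax - v) / v
Km = 44 * (134 - 119) / 119
Km = 5.5462 uM

5.5462 uM


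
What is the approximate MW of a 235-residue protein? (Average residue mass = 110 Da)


MW = n_residues * 110 Da
MW = 235 * 110
MW = 25850 Da

25850 Da


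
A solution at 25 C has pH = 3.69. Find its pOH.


pOH = 14 - pH
pOH = 14 - 3.69
pOH = 10.31

10.31


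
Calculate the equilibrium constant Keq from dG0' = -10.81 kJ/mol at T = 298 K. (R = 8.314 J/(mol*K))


Keq = exp(-dG0 * 1000 / (R * T))
Keq = exp(-(-10.81) * 1000 / (8.314 * 298))
Keq = 78.5035

78.5035


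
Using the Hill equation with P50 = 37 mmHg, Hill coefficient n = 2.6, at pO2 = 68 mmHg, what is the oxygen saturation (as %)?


Y = pO2^n / (P50^n + pO2^n)
Y = 68^2.6 / (37^2.6 + 68^2.6)
Y = 82.95%

82.95%


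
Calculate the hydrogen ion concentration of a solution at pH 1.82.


[H+] = 10^(-pH)
[H+] = 10^(-1.82)
[H+] = 0.0151 M

0.0151 M


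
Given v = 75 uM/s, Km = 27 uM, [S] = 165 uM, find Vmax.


Vmax = v * (Km + [S]) / [S]
Vmax = 75 * (27 + 165) / 165
Vmax = 87.2727 uM/s

87.2727 uM/s


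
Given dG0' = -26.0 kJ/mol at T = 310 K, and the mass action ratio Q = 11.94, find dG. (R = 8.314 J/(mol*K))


dG = dG0' + RT * ln(Q) / 1000
dG = -26.0 + 8.314 * 310 * ln(11.94) / 1000
dG = -19.6085 kJ/mol

-19.6085 kJ/mol


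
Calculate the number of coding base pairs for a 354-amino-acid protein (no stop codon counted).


Each amino acid = 1 codon = 3 bp
bp = 354 * 3 = 1062 bp

1062 bp


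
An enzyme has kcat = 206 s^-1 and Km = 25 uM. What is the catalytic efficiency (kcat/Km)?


Catalytic efficiency = kcat / Km
= 206 / 25
= 8.24 uM^-1*s^-1

8.24 uM^-1*s^-1


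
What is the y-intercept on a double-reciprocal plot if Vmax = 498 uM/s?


y-intercept = 1/Vmax
= 1/498
= 0.002 s/uM

0.002 s/uM


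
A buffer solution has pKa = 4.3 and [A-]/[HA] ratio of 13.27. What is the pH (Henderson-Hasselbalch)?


pH = pKa + log10([A-]/[HA])
pH = 4.3 + log10(13.27)
pH = 5.4229

5.4229


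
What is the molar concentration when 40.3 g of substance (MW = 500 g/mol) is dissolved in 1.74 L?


C = (mass / MW) / volume
C = (40.3 / 500) / 1.74
C = 0.0463 M

0.0463 M


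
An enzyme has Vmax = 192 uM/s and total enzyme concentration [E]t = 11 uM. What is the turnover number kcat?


kcat = Vmax / [E]t
kcat = 192 / 11
kcat = 17.4545 s^-1

17.4545 s^-1


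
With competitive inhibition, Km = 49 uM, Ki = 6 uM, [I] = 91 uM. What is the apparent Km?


Km_app = Km * (1 + [I]/Ki)
Km_app = 49 * (1 + 91/6)
Km_app = 792.1667 uM

792.1667 uM


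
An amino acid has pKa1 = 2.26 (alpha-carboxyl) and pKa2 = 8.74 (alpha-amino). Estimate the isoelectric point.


pI = (pKa1 + pKa2) / 2
pI = (2.26 + 8.74) / 2
pI = 5.5

5.5


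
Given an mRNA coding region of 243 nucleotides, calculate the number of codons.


codons = nucleotides / 3
codons = 243 / 3 = 81

81


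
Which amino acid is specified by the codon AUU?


Standard genetic code lookup.
Codon AUU -> Ile

Ile


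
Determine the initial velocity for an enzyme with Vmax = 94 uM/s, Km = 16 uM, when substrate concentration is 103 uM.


v = Vmax * [S] / (Km + [S])
v = 94 * 103 / (16 + 103)
v = 81.3613 uM/s

81.3613 uM/s


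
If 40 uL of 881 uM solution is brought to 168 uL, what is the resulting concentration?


C2 = C1 * V1 / V2
C2 = 881 * 40 / 168
C2 = 209.7619 uM

209.7619 uM


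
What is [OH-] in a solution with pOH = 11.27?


[OH-] = 10^(-pOH)
[OH-] = 10^(-11.27)
[OH-] = 5.370e-12 M

5.370e-12 M


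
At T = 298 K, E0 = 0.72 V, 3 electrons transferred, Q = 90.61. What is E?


E = E0 - (RT/nF) * ln(Q)
E = 0.72 - (8.314 * 298 / (3 * 96485)) * ln(90.61)
E = 0.6814 V

0.6814 V


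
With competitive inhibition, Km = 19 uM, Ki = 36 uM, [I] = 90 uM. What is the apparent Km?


Km_app = Km * (1 + [I]/Ki)
Km_app = 19 * (1 + 90/36)
Km_app = 66.5 uM

66.5 uM


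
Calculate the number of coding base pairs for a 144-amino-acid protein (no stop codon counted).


Each amino acid = 1 codon = 3 bp
bp = 144 * 3 = 432 bp

432 bp


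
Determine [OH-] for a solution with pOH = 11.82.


[OH-] = 10^(-pOH)
[OH-] = 10^(-11.82)
[OH-] = 1.514e-12 M

1.514e-12 M


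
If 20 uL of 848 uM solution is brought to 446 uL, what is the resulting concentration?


C2 = C1 * V1 / V2
C2 = 848 * 20 / 446
C2 = 38.0269 uM

38.0269 uM


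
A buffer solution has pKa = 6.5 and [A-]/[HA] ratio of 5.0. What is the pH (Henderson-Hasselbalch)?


pH = pKa + log10([A-]/[HA])
pH = 6.5 + log10(5.0)
pH = 7.199

7.199


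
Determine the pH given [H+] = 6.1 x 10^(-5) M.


pH = -log10([H+])
pH = -log10(6.1 x 10^(-5))
pH = 4.2147

4.2147


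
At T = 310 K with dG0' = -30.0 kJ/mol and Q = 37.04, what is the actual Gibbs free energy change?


dG = dG0' + RT * ln(Q) / 1000
dG = -30.0 + 8.314 * 310 * ln(37.04) / 1000
dG = -20.6907 kJ/mol

-20.6907 kJ/mol


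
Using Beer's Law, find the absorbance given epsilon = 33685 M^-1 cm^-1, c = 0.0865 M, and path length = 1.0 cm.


A = epsilon * c * l
A = 33685 * 0.0865 * 1.0
A = 2913.7525

2913.7525


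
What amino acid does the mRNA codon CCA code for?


Standard genetic code lookup.
Codon CCA -> Pro

Pro


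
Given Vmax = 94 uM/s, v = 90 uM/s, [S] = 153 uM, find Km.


Km = [S] * (Vmax - v) / v
Km = 153 * (94 - 90) / 90
Km = 6.8 uM

6.8 uM


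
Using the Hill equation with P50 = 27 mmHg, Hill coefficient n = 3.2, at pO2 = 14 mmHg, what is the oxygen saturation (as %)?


Y = pO2^n / (P50^n + pO2^n)
Y = 14^3.2 / (27^3.2 + 14^3.2)
Y = 10.89%

10.89%


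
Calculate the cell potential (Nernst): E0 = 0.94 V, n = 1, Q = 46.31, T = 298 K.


E = E0 - (RT/nF) * ln(Q)
E = 0.94 - (8.314 * 298 / (1 * 96485)) * ln(46.31)
E = 0.8415 V

0.8415 V


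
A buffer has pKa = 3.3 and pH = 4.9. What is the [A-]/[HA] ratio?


[A-]/[HA] = 10^(pH - pKa)
= 10^(4.9 - 3.3)
= 39.8107

39.8107


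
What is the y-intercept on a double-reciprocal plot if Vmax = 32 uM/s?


y-intercept = 1/Vmax
= 1/32
= 0.0312 s/uM

0.0312 s/uM


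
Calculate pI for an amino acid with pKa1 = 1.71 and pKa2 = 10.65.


pI = (pKa1 + pKa2) / 2
pI = (1.71 + 10.65) / 2
pI = 6.18

6.18


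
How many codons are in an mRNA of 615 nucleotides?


codons = nucleotides / 3
codons = 615 / 3 = 205

205


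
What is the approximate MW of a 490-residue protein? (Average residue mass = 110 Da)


MW = n_residues * 110 Da
MW = 490 * 110
MW = 53900 Da

53900 Da


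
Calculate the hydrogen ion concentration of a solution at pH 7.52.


[H+] = 10^(-pH)
[H+] = 10^(-7.52)
[H+] = 3.020e-08 M

3.020e-08 M


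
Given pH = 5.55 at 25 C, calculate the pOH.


pOH = 14 - pH
pOH = 14 - 5.55
pOH = 8.45

8.45


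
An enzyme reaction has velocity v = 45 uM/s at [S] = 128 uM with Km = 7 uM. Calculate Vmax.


Vmax = v * (Km + [S]) / [S]
Vmax = 45 * (7 + 128) / 128
Vmax = 47.4609 uM/s

47.4609 uM/s


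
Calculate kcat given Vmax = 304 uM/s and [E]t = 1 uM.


kcat = Vmax / [E]t
kcat = 304 / 1
kcat = 304.0 s^-1

304.0 s^-1


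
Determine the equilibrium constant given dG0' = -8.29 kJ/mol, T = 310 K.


Keq = exp(-dG0 * 1000 / (R * T))
Keq = exp(-(-8.29) * 1000 / (8.314 * 310))
Keq = 24.9405

24.9405


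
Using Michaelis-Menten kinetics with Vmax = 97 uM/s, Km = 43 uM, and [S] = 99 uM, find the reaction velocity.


v = Vmax * [S] / (Km + [S])
v = 97 * 99 / (43 + 99)
v = 67.6268 uM/s

67.6268 uM/s


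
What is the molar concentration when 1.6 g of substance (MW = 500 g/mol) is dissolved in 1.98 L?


C = (mass / MW) / volume
C = (1.6 / 500) / 1.98
C = 0.0016 M

0.0016 M


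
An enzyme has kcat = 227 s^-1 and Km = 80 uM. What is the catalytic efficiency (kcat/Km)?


Catalytic efficiency = kcat / Km
= 227 / 80
= 2.8375 uM^-1*s^-1

2.8375 uM^-1*s^-1


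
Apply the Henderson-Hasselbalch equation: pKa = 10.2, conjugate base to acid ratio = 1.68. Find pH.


pH = pKa + log10([A-]/[HA])
pH = 10.2 + log10(1.68)
pH = 10.4253

10.4253


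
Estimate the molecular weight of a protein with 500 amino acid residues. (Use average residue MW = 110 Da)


MW = n_residues * 110 Da
MW = 500 * 110
MW = 55000 Da

55000 Da


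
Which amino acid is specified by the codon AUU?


Standard genetic code lookup.
Codon AUU -> Ile

Ile


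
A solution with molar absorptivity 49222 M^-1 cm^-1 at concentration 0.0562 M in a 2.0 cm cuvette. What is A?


A = epsilon * c * l
A = 49222 * 0.0562 * 2.0
A = 5532.5528

5532.5528


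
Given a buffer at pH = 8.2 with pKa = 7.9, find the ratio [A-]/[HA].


[A-]/[HA] = 10^(pH - pKa)
= 10^(8.2 - 7.9)
= 1.9953

1.9953


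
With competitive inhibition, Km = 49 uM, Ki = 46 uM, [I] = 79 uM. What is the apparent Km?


Km_app = Km * (1 + [I]/Ki)
Km_app = 49 * (1 + 79/46)
Km_app = 133.1522 uM

133.1522 uM


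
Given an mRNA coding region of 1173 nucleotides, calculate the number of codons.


codons = nucleotides / 3
codons = 1173 / 3 = 391

391


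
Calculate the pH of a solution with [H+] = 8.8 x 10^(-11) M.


pH = -log10([H+])
pH = -log10(8.8 x 10^(-11))
pH = 10.0555

10.0555


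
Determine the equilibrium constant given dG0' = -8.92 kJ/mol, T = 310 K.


Keq = exp(-dG0 * 1000 / (R * T))
Keq = exp(-(-8.92) * 1000 / (8.314 * 310))
Keq = 31.8467

31.8467


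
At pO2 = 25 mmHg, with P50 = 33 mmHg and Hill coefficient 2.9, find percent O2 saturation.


Y = pO2^n / (P50^n + pO2^n)
Y = 25^2.9 / (33^2.9 + 25^2.9)
Y = 30.89%

30.89%


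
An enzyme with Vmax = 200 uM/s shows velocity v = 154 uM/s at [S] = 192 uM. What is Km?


Km = [S] * (Vmax - v) / v
Km = 192 * (200 - 154) / 154
Km = 57.3506 uM

57.3506 uM


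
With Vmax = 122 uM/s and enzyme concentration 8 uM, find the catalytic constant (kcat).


kcat = Vmax / [E]t
kcat = 122 / 8
kcat = 15.25 s^-1

15.25 s^-1


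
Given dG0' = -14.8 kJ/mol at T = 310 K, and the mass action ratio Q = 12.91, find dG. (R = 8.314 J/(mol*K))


dG = dG0' + RT * ln(Q) / 1000
dG = -14.8 + 8.314 * 310 * ln(12.91) / 1000
dG = -8.2072 kJ/mol

-8.2072 kJ/mol


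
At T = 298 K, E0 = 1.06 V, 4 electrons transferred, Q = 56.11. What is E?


E = E0 - (RT/nF) * ln(Q)
E = 1.06 - (8.314 * 298 / (4 * 96485)) * ln(56.11)
E = 1.0341 V

1.0341 V


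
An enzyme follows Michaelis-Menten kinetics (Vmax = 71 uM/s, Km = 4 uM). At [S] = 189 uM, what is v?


v = Vmax * [S] / (Km + [S])
v = 71 * 189 / (4 + 189)
v = 69.5285 uM/s

69.5285 uM/s


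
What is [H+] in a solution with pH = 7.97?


[H+] = 10^(-pH)
[H+] = 10^(-7.97)
[H+] = 1.072e-08 M

1.072e-08 M


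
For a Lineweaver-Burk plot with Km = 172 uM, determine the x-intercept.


x-intercept = -1/Km
= -1/172
= -0.0058 1/uM

-0.0058 1/uM


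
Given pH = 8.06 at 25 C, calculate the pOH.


pOH = 14 - pH
pOH = 14 - 8.06
pOH = 5.94

5.94


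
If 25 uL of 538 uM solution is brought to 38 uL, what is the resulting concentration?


C2 = C1 * V1 / V2
C2 = 538 * 25 / 38
C2 = 353.9474 uM

353.9474 uM


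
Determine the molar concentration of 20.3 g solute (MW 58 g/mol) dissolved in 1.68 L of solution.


C = (mass / MW) / volume
C = (20.3 / 58) / 1.68
C = 0.2083 M

0.2083 M


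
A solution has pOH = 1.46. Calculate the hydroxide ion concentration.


[OH-] = 10^(-pOH)
[OH-] = 10^(-1.46)
[OH-] = 0.0347 M

0.0347 M


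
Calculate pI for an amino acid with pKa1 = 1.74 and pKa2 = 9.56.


pI = (pKa1 + pKa2) / 2
pI = (1.74 + 9.56) / 2
pI = 5.65

5.65


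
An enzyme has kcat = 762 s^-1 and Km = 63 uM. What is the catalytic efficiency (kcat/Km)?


Catalytic efficiency = kcat / Km
= 762 / 63
= 12.0952 uM^-1*s^-1

12.0952 uM^-1*s^-1


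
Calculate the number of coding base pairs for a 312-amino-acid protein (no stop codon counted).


Each amino acid = 1 codon = 3 bp
bp = 312 * 3 = 936 bp

936 bp


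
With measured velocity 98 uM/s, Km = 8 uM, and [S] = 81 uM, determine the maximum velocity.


Vmax = v * (Km + [S]) / [S]
Vmax = 98 * (8 + 81) / 81
Vmax = 107.679 uM/s

107.679 uM/s


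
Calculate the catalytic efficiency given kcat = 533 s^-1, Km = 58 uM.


Catalytic efficiency = kcat / Km
= 533 / 58
= 9.1897 uM^-1*s^-1

9.1897 uM^-1*s^-1


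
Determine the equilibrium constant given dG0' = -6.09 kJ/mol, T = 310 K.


Keq = exp(-dG0 * 1000 / (R * T))
Keq = exp(-(-6.09) * 1000 / (8.314 * 310))
Keq = 10.6217

10.6217


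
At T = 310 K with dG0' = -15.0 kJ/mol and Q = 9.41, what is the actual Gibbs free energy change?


dG = dG0' + RT * ln(Q) / 1000
dG = -15.0 + 8.314 * 310 * ln(9.41) / 1000
dG = -9.2222 kJ/mol

-9.2222 kJ/mol


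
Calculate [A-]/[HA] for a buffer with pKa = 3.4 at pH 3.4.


[A-]/[HA] = 10^(pH - pKa)
= 10^(3.4 - 3.4)
= 1.0

1.0


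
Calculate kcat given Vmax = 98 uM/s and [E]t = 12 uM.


kcat = Vmax / [E]t
kcat = 98 / 12
kcat = 8.1667 s^-1

8.1667 s^-1


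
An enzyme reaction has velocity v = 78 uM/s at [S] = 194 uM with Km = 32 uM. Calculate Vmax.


Vmax = v * (Km + [S]) / [S]
Vmax = 78 * (32 + 194) / 194
Vmax = 90.866 uM/s

90.866 uM/s


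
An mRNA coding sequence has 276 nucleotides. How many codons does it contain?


codons = nucleotides / 3
codons = 276 / 3 = 92

92


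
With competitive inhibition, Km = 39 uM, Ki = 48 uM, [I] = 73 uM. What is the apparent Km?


Km_app = Km * (1 + [I]/Ki)
Km_app = 39 * (1 + 73/48)
Km_app = 98.3125 uM

98.3125 uM


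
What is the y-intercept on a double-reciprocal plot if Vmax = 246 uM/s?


y-intercept = 1/Vmax
= 1/246
= 0.0041 s/uM

0.0041 s/uM


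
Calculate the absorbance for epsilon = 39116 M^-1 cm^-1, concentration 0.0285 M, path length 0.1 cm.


A = epsilon * c * l
A = 39116 * 0.0285 * 0.1
A = 111.4806

111.4806
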